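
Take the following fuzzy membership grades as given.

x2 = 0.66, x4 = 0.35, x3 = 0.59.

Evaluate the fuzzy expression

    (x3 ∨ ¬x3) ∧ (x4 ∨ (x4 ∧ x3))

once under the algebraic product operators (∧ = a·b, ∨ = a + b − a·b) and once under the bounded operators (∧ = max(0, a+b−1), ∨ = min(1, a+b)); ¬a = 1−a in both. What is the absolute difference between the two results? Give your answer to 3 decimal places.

0.017

Under algebraic product:
  ¬x3 = 1 − 0.5900 = 0.4100
  x3 ∨ ¬x3 = a + b − a·b on (0.5900, 0.4100) = 0.7581
  x4 ∧ x3 = a·b on (0.3500, 0.5900) = 0.2065
  x4 ∨ (x4 ∧ x3) = a + b − a·b on (0.3500, 0.2065) = 0.4842
  (x3 ∨ ¬x3) ∧ (x4 ∨ (x4 ∧ x3)) = a·b on (0.7581, 0.4842) = 0.3671
  → value = 0.3671
Under bounded:
  ¬x3 = 1 − 0.59 = 0.41
  x3 ∨ ¬x3 = min(1, a+b) on (0.59, 0.41) = 1.00
  x4 ∧ x3 = max(0, a+b−1) on (0.35, 0.59) = 0.00
  x4 ∨ (x4 ∧ x3) = min(1, a+b) on (0.35, 0.00) = 0.35
  (x3 ∨ ¬x3) ∧ (x4 ∨ (x4 ∧ x3)) = max(0, a+b−1) on (1.00, 0.35) = 0.35
  → value = 0.3500
|0.3671 − 0.3500| = 0.017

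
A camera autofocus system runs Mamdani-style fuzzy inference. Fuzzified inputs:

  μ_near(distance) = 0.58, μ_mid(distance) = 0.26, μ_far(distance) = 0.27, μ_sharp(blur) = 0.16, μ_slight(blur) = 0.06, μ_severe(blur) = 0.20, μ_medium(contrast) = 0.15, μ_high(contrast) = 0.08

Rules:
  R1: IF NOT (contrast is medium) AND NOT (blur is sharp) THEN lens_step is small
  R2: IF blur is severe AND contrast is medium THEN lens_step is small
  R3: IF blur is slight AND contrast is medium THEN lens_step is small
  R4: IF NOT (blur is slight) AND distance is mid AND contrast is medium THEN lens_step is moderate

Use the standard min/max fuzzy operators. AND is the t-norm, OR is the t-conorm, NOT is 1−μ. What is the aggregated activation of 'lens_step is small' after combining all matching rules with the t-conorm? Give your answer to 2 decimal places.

0.84

R1: ¬medium=1−0.15=0.85, ¬sharp=1−0.16=0.84; AND[min(a, b)] → w = 0.84
R2: severe=0.20, medium=0.15; AND[min(a, b)] → w = 0.15
R3: slight=0.06, medium=0.15; AND[min(a, b)] → w = 0.06
R4: ¬slight=1−0.06=0.94, mid=0.26, medium=0.15; AND[min(a, b)] → w = 0.15
Rules with consequent 'small': {R1, R2, R3} → strengths 0.84, 0.15, 0.06
Aggregate via t-conorm [max(a, b)]: 0.84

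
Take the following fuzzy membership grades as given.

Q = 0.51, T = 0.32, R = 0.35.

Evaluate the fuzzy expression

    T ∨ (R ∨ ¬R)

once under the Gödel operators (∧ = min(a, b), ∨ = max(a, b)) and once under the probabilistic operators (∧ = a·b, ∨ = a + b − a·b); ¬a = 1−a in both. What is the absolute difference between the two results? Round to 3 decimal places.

0.195

Under Gödel:
  ¬R = 1 − 0.35 = 0.65
  R ∨ ¬R = max(a, b) on (0.35, 0.65) = 0.65
  T ∨ (R ∨ ¬R) = max(a, b) on (0.32, 0.65) = 0.65
  → value = 0.6500
Under probabilistic:
  ¬R = 1 − 0.3500 = 0.6500
  R ∨ ¬R = a + b − a·b on (0.3500, 0.6500) = 0.7725
  T ∨ (R ∨ ¬R) = a + b − a·b on (0.3200, 0.7725) = 0.8453
  → value = 0.8453
|0.6500 − 0.8453| = 0.195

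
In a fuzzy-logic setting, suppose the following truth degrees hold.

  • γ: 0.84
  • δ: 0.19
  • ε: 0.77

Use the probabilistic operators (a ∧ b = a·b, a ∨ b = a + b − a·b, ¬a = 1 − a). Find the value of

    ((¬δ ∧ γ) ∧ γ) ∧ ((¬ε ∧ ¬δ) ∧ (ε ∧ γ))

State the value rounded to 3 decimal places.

¬δ = 1 − 0.1900 = 0.8100
¬δ ∧ γ = a·b on (0.8100, 0.8400) = 0.6804
(¬δ ∧ γ) ∧ γ = a·b on (0.6804, 0.8400) = 0.5715
¬ε = 1 − 0.7700 = 0.2300
¬δ = 1 − 0.1900 = 0.8100
¬ε ∧ ¬δ = a·b on (0.2300, 0.8100) = 0.1863
ε ∧ γ = a·b on (0.7700, 0.8400) = 0.6468
(¬ε ∧ ¬δ) ∧ (ε ∧ γ) = a·b on (0.1863, 0.6468) = 0.1205
((¬δ ∧ γ) ∧ γ) ∧ ((¬ε ∧ ¬δ) ∧ (ε ∧ γ)) = a·b on (0.5715, 0.1205) = 0.0689

0.069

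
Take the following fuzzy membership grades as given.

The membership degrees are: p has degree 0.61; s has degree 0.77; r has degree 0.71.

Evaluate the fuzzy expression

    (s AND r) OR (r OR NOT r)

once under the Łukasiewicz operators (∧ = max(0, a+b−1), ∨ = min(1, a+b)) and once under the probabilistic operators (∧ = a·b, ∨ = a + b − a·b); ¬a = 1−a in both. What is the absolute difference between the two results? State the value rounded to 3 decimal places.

0.093

Under Łukasiewicz:
  s AND r = max(0, a+b−1) on (0.77, 0.71) = 0.48
  NOT r = 1 − 0.71 = 0.29
  r OR NOT r = min(1, a+b) on (0.71, 0.29) = 1.00
  (s AND r) OR (r OR NOT r) = min(1, a+b) on (0.48, 1.00) = 1.00
  → value = 1.0000
Under probabilistic:
  s AND r = a·b on (0.7700, 0.7100) = 0.5467
  NOT r = 1 − 0.7100 = 0.2900
  r OR NOT r = a + b − a·b on (0.7100, 0.2900) = 0.7941
  (s AND r) OR (r OR NOT r) = a + b − a·b on (0.5467, 0.7941) = 0.9067
  → value = 0.9067
|1.0000 − 0.9067| = 0.093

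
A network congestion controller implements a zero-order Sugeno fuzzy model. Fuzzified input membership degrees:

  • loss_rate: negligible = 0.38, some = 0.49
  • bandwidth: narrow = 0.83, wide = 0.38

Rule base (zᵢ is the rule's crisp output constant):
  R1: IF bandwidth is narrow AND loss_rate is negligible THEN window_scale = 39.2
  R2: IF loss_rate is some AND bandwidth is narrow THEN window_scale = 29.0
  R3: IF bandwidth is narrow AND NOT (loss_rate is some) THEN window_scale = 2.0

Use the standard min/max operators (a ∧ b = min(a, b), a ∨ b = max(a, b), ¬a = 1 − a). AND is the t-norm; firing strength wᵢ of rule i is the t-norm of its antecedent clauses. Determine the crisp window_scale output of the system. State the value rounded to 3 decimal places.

R1 (z=39.2): narrow=0.83, negligible=0.38; AND[min(a, b)] → w = 0.38
R2 (z=29.0): some=0.49, narrow=0.83; AND[min(a, b)] → w = 0.49
R3 (z=2.0): narrow=0.83, ¬some=1−0.49=0.51; AND[min(a, b)] → w = 0.51
Weighted average = (0.38·39.2 + 0.49·29.0 + 0.51·2.0) / (0.38 + 0.49 + 0.51)
  = 30.1260 / 1.3800 = 21.830

21.830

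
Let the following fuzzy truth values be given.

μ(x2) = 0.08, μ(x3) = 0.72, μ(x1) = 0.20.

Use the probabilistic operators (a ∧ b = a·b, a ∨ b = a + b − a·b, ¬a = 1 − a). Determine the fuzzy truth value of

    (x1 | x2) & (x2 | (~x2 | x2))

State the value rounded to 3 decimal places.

x1 | x2 = a + b − a·b on (0.2000, 0.0800) = 0.2640
~x2 = 1 − 0.0800 = 0.9200
~x2 | x2 = a + b − a·b on (0.9200, 0.0800) = 0.9264
x2 | (~x2 | x2) = a + b − a·b on (0.0800, 0.9264) = 0.9323
(x1 | x2) & (x2 | (~x2 | x2)) = a·b on (0.2640, 0.9323) = 0.2461

0.246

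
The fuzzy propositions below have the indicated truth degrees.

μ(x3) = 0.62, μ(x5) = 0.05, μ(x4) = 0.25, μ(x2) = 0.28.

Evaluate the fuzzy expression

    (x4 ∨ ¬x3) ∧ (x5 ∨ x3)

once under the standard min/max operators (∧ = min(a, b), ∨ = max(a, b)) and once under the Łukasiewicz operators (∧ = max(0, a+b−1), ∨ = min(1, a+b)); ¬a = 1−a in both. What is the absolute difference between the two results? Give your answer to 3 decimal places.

Under standard min/max:
  ¬x3 = 1 − 0.62 = 0.38
  x4 ∨ ¬x3 = max(a, b) on (0.25, 0.38) = 0.38
  x5 ∨ x3 = max(a, b) on (0.05, 0.62) = 0.62
  (x4 ∨ ¬x3) ∧ (x5 ∨ x3) = min(a, b) on (0.38, 0.62) = 0.38
  → value = 0.3800
Under Łukasiewicz:
  ¬x3 = 1 − 0.62 = 0.38
  x4 ∨ ¬x3 = min(1, a+b) on (0.25, 0.38) = 0.63
  x5 ∨ x3 = min(1, a+b) on (0.05, 0.62) = 0.67
  (x4 ∨ ¬x3) ∧ (x5 ∨ x3) = max(0, a+b−1) on (0.63, 0.67) = 0.30
  → value = 0.3000
|0.3800 − 0.3000| = 0.080

0.080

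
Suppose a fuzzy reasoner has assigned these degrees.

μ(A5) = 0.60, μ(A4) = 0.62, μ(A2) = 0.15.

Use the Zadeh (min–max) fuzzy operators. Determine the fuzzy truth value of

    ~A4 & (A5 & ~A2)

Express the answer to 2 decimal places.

~A4 = 1 − 0.62 = 0.38
~A2 = 1 − 0.15 = 0.85
A5 & ~A2 = min(a, b) on (0.60, 0.85) = 0.60
~A4 & (A5 & ~A2) = min(a, b) on (0.38, 0.60) = 0.38

0.38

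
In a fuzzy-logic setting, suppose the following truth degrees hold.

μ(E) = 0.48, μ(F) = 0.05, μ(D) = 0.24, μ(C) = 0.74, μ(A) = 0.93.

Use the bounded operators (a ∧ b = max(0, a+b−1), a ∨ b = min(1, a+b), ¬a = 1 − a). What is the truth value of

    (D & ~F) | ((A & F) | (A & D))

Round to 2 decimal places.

~F = 1 − 0.05 = 0.95
D & ~F = max(0, a+b−1) on (0.24, 0.95) = 0.19
A & F = max(0, a+b−1) on (0.93, 0.05) = 0.00
A & D = max(0, a+b−1) on (0.93, 0.24) = 0.17
(A & F) | (A & D) = min(1, a+b) on (0.00, 0.17) = 0.17
(D & ~F) | ((A & F) | (A & D)) = min(1, a+b) on (0.19, 0.17) = 0.36

0.36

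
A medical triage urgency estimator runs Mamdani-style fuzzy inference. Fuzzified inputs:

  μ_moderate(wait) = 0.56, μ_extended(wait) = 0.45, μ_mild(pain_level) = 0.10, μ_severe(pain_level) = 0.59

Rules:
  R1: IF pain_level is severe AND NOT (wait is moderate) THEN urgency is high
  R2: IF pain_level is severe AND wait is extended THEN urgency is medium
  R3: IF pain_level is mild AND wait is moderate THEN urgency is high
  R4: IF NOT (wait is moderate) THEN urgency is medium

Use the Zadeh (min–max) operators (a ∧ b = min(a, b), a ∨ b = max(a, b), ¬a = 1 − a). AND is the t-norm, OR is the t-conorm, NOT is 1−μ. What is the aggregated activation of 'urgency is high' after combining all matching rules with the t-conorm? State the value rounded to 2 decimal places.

R1: severe=0.59, ¬moderate=1−0.56=0.44; AND[min(a, b)] → w = 0.44
R2: severe=0.59, extended=0.45; AND[min(a, b)] → w = 0.45
R3: mild=0.10, moderate=0.56; AND[min(a, b)] → w = 0.10
R4: ¬moderate=1−0.56=0.44 → w = 0.44
Rules with consequent 'high': {R1, R3} → strengths 0.44, 0.10
Aggregate via t-conorm [max(a, b)]: 0.44

0.44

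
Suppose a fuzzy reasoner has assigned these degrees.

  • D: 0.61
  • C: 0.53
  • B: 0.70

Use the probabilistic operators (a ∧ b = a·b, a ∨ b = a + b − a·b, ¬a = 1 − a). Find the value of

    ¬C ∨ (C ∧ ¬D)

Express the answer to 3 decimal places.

0.580

¬C = 1 − 0.5300 = 0.4700
¬D = 1 − 0.6100 = 0.3900
C ∧ ¬D = a·b on (0.5300, 0.3900) = 0.2067
¬C ∨ (C ∧ ¬D) = a + b − a·b on (0.4700, 0.2067) = 0.5796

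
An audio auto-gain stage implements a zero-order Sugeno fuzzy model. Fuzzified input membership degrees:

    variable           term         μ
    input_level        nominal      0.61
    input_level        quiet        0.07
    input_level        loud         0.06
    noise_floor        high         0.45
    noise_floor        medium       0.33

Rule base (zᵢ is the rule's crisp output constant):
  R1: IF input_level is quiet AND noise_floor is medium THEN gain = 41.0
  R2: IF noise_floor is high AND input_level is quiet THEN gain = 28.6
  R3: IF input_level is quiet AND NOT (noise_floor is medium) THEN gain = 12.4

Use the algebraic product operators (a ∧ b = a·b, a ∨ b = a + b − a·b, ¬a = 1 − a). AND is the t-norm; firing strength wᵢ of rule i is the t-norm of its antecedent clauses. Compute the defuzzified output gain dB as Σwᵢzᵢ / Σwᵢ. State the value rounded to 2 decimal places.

R1 (z=41.0): quiet=0.07, medium=0.33; AND[a·b] → w = 0.0231
R2 (z=28.6): high=0.45, quiet=0.07; AND[a·b] → w = 0.0315
R3 (z=12.4): quiet=0.07, ¬medium=1−0.33=0.67; AND[a·b] → w = 0.0469
Weighted average = (0.0231·41.0 + 0.0315·28.6 + 0.0469·12.4) / (0.0231 + 0.0315 + 0.0469)
  = 2.4296 / 0.1015 = 23.94

23.94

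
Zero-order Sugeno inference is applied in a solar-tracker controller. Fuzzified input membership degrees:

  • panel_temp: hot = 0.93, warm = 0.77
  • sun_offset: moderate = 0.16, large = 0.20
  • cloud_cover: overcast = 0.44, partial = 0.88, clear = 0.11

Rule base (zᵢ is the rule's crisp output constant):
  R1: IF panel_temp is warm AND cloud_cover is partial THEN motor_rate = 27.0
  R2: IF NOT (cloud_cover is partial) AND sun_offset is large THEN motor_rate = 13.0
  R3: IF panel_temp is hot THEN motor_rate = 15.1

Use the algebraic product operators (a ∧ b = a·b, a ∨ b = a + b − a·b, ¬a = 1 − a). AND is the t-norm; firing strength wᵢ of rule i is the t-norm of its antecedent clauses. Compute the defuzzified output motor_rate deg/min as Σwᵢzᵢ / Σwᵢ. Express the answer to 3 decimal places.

R1 (z=27.0): warm=0.77, partial=0.88; AND[a·b] → w = 0.6776
R2 (z=13.0): ¬partial=1−0.88=0.12, large=0.20; AND[a·b] → w = 0.0240
R3 (z=15.1): hot=0.93 → w = 0.9300
Weighted average = (0.6776·27.0 + 0.0240·13.0 + 0.9300·15.1) / (0.6776 + 0.0240 + 0.9300)
  = 32.6502 / 1.6316 = 20.011

20.011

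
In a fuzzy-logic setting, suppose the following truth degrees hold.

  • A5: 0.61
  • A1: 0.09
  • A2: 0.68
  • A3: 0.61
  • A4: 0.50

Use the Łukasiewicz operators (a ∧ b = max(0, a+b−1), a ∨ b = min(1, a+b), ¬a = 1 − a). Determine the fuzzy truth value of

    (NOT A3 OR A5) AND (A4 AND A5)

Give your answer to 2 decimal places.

0.11

NOT A3 = 1 − 0.61 = 0.39
NOT A3 OR A5 = min(1, a+b) on (0.39, 0.61) = 1.00
A4 AND A5 = max(0, a+b−1) on (0.50, 0.61) = 0.11
(NOT A3 OR A5) AND (A4 AND A5) = max(0, a+b−1) on (1.00, 0.11) = 0.11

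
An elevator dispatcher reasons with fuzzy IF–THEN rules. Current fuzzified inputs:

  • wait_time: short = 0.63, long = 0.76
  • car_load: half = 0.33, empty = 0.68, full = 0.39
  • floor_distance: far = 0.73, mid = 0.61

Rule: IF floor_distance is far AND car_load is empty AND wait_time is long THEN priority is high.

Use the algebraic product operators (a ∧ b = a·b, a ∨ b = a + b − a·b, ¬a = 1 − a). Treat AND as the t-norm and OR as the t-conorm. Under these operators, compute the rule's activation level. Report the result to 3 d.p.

firing strength: far=0.73, empty=0.68, long=0.76; AND[a·b] → w = 0.3773

0.377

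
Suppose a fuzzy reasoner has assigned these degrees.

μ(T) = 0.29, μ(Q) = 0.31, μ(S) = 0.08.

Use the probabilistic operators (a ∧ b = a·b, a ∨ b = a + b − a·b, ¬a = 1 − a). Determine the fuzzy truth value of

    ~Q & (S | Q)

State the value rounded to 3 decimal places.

~Q = 1 − 0.3100 = 0.6900
S | Q = a + b − a·b on (0.0800, 0.3100) = 0.3652
~Q & (S | Q) = a·b on (0.6900, 0.3652) = 0.2520

0.252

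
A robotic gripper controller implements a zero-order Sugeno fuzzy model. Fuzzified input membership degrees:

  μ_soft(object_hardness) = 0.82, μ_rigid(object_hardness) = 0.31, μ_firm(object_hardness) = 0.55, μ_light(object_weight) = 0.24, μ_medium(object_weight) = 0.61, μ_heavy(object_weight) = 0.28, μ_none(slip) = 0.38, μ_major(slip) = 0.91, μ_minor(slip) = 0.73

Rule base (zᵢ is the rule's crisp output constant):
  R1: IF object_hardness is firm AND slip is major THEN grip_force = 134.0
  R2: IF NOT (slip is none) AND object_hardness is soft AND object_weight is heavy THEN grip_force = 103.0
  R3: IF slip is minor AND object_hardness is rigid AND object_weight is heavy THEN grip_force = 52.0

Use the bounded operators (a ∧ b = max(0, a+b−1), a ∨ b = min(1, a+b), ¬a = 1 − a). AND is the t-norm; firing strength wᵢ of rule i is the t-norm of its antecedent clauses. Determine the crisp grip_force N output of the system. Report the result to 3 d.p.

R1 (z=134.0): firm=0.55, major=0.91; AND[max(0, a+b−1)] → w = 0.46
R2 (z=103.0): ¬none=1−0.38=0.62, soft=0.82, heavy=0.28; AND[max(0, a+b−1)] → w = 0.00
R3 (z=52.0): minor=0.73, rigid=0.31, heavy=0.28; AND[max(0, a+b−1)] → w = 0.00
Weighted average = (0.46·134.0 + 0.00·103.0 + 0.00·52.0) / (0.46 + 0.00 + 0.00)
  = 61.6400 / 0.4600 = 134.000

134.000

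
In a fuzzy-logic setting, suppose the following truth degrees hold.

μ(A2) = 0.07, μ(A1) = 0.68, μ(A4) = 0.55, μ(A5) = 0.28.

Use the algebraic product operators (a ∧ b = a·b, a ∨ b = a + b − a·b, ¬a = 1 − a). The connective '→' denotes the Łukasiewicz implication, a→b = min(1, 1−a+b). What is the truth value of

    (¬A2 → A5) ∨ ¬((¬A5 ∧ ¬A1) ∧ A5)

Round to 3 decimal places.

0.958

¬A2 = 1 − 0.0700 = 0.9300
¬A2 → A5  [Łukasiewicz: min(1, 1−a+b)] with a=0.9300, b=0.2800 → 0.3500
¬A5 = 1 − 0.2800 = 0.7200
¬A1 = 1 − 0.6800 = 0.3200
¬A5 ∧ ¬A1 = a·b on (0.7200, 0.3200) = 0.2304
(¬A5 ∧ ¬A1) ∧ A5 = a·b on (0.2304, 0.2800) = 0.0645
¬((¬A5 ∧ ¬A1) ∧ A5) = 1 − 0.0645 = 0.9355
(¬A2 → A5) ∨ ¬((¬A5 ∧ ¬A1) ∧ A5) = a + b − a·b on (0.3500, 0.9355) = 0.9581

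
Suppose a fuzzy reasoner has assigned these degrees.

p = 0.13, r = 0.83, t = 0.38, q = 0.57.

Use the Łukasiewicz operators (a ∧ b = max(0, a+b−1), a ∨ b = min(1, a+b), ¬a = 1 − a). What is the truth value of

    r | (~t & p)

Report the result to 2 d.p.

~t = 1 − 0.38 = 0.62
~t & p = max(0, a+b−1) on (0.62, 0.13) = 0.00
r | (~t & p) = min(1, a+b) on (0.83, 0.00) = 0.83

0.83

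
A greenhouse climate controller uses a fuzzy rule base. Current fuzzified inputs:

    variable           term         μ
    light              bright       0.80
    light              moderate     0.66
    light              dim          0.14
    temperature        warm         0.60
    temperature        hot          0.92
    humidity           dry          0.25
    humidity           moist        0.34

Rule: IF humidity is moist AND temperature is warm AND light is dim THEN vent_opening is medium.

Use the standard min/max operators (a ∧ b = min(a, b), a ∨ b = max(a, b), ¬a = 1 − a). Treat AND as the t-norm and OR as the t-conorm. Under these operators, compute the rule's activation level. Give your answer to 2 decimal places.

0.14

firing strength: moist=0.34, warm=0.60, dim=0.14; AND[min(a, b)] → w = 0.14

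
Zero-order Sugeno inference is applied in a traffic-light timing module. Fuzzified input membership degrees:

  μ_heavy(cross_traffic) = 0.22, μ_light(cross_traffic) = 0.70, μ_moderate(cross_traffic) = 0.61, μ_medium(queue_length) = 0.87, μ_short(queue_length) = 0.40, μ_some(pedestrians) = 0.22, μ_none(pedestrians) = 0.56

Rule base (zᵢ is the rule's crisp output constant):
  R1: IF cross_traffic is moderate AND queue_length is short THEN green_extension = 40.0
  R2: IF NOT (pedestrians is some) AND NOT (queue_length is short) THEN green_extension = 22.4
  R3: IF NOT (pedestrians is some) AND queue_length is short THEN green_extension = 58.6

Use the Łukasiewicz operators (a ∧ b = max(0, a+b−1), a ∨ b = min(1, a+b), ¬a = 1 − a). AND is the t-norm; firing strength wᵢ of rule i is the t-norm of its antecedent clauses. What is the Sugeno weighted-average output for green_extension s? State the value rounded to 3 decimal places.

34.140

R1 (z=40.0): moderate=0.61, short=0.40; AND[max(0, a+b−1)] → w = 0.01
R2 (z=22.4): ¬some=1−0.22=0.78, ¬short=1−0.40=0.60; AND[max(0, a+b−1)] → w = 0.38
R3 (z=58.6): ¬some=1−0.22=0.78, short=0.40; AND[max(0, a+b−1)] → w = 0.18
Weighted average = (0.01·40.0 + 0.38·22.4 + 0.18·58.6) / (0.01 + 0.38 + 0.18)
  = 19.4600 / 0.5700 = 34.140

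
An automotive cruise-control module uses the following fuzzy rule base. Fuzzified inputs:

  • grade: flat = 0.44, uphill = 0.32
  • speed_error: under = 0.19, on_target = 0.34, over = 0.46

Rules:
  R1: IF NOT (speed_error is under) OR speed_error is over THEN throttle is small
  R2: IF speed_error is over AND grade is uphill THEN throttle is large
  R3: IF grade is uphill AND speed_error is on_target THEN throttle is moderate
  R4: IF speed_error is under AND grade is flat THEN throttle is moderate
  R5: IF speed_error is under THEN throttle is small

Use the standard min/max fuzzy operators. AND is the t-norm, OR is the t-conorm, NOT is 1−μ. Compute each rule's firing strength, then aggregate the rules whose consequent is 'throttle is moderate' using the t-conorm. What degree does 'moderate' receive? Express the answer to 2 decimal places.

0.32

R1: ¬under=1−0.19=0.81, over=0.46; OR[max(a, b)] → w = 0.81
R2: over=0.46, uphill=0.32; AND[min(a, b)] → w = 0.32
R3: uphill=0.32, on_target=0.34; AND[min(a, b)] → w = 0.32
R4: under=0.19, flat=0.44; AND[min(a, b)] → w = 0.19
R5: under=0.19 → w = 0.19
Rules with consequent 'moderate': {R3, R4} → strengths 0.32, 0.19
Aggregate via t-conorm [max(a, b)]: 0.32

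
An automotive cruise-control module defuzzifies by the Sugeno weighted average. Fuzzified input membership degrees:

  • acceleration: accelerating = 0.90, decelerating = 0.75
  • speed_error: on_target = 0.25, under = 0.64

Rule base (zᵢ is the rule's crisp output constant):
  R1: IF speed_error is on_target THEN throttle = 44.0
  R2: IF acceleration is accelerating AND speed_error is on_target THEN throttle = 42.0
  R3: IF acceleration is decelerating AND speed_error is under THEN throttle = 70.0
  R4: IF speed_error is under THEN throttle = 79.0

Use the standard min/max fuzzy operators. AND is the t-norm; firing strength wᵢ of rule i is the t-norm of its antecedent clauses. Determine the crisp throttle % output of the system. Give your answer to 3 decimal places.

R1 (z=44.0): on_target=0.25 → w = 0.25
R2 (z=42.0): accelerating=0.90, on_target=0.25; AND[min(a, b)] → w = 0.25
R3 (z=70.0): decelerating=0.75, under=0.64; AND[min(a, b)] → w = 0.64
R4 (z=79.0): under=0.64 → w = 0.64
Weighted average = (0.25·44.0 + 0.25·42.0 + 0.64·70.0 + 0.64·79.0) / (0.25 + 0.25 + 0.64 + 0.64)
  = 116.8600 / 1.7800 = 65.652

65.652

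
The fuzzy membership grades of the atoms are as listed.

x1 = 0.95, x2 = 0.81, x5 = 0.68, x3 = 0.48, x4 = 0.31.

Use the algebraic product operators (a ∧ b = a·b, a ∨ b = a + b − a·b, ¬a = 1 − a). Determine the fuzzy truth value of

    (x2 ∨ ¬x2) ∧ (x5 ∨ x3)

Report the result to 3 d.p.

0.705

¬x2 = 1 − 0.8100 = 0.1900
x2 ∨ ¬x2 = a + b − a·b on (0.8100, 0.1900) = 0.8461
x5 ∨ x3 = a + b − a·b on (0.6800, 0.4800) = 0.8336
(x2 ∨ ¬x2) ∧ (x5 ∨ x3) = a·b on (0.8461, 0.8336) = 0.7053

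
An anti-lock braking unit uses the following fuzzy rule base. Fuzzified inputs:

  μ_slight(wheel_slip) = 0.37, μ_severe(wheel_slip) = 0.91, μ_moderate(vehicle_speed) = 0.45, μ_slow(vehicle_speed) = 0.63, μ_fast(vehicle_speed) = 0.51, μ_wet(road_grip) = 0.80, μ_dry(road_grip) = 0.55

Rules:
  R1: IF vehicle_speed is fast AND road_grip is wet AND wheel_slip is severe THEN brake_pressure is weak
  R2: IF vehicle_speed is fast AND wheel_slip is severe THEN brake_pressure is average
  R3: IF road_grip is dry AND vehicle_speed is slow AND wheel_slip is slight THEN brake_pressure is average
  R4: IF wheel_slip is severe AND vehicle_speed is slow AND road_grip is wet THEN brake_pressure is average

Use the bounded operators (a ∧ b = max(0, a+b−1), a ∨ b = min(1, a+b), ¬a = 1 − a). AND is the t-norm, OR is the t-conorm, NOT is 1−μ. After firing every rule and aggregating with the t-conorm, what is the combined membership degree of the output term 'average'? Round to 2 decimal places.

0.76

R1: fast=0.51, wet=0.80, severe=0.91; AND[max(0, a+b−1)] → w = 0.22
R2: fast=0.51, severe=0.91; AND[max(0, a+b−1)] → w = 0.42
R3: dry=0.55, slow=0.63, slight=0.37; AND[max(0, a+b−1)] → w = 0.00
R4: severe=0.91, slow=0.63, wet=0.80; AND[max(0, a+b−1)] → w = 0.34
Rules with consequent 'average': {R2, R3, R4} → strengths 0.42, 0.00, 0.34
Aggregate via t-conorm [min(1, a+b)]: 0.76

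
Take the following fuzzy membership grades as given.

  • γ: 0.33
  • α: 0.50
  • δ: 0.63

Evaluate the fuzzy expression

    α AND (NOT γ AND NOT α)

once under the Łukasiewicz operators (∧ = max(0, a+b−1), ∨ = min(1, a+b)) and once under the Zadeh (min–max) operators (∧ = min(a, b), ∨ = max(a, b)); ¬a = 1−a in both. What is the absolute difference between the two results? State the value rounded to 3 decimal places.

Under Łukasiewicz:
  NOT γ = 1 − 0.33 = 0.67
  NOT α = 1 − 0.50 = 0.50
  NOT γ AND NOT α = max(0, a+b−1) on (0.67, 0.50) = 0.17
  α AND (NOT γ AND NOT α) = max(0, a+b−1) on (0.50, 0.17) = 0.00
  → value = 0.0000
Under Zadeh (min–max):
  NOT γ = 1 − 0.33 = 0.67
  NOT α = 1 − 0.50 = 0.50
  NOT γ AND NOT α = min(a, b) on (0.67, 0.50) = 0.50
  α AND (NOT γ AND NOT α) = min(a, b) on (0.50, 0.50) = 0.50
  → value = 0.5000
|0.0000 − 0.5000| = 0.500

0.500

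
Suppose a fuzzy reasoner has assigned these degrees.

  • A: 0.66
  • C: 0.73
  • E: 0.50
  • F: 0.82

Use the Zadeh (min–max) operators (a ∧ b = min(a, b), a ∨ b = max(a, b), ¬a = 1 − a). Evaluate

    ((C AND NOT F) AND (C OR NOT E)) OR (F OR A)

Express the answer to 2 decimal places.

NOT F = 1 − 0.82 = 0.18
C AND NOT F = min(a, b) on (0.73, 0.18) = 0.18
NOT E = 1 − 0.50 = 0.50
C OR NOT E = max(a, b) on (0.73, 0.50) = 0.73
(C AND NOT F) AND (C OR NOT E) = min(a, b) on (0.18, 0.73) = 0.18
F OR A = max(a, b) on (0.82, 0.66) = 0.82
((C AND NOT F) AND (C OR NOT E)) OR (F OR A) = max(a, b) on (0.18, 0.82) = 0.82

0.82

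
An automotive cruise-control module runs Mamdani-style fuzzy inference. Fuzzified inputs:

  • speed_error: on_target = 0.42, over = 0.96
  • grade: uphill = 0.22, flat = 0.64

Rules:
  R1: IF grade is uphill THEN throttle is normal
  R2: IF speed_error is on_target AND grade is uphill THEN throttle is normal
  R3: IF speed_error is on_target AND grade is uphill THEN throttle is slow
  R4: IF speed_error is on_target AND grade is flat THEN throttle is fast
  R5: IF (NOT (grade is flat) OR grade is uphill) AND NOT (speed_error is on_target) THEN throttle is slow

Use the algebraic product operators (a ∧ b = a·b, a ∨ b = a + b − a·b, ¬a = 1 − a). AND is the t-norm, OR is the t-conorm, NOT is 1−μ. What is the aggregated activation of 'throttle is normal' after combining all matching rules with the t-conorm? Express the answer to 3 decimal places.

0.292

R1: uphill=0.22 → w = 0.2200
R2: on_target=0.42, uphill=0.22; AND[a·b] → w = 0.0924
R3: on_target=0.42, uphill=0.22; AND[a·b] → w = 0.0924
R4: on_target=0.42, flat=0.64; AND[a·b] → w = 0.2688
R5: (¬flat=1−0.64=0.36 OR uphill=0.22) = 0.5008; AND[a·b] with ¬on_target=1−0.42=0.58 → w = 0.2905
Rules with consequent 'normal': {R1, R2} → strengths 0.2200, 0.0924
Aggregate via t-conorm [a + b − a·b]: 0.2921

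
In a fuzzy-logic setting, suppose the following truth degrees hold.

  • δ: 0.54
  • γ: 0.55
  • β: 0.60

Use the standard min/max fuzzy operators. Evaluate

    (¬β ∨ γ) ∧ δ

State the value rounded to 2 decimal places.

0.54

¬β = 1 − 0.60 = 0.40
¬β ∨ γ = max(a, b) on (0.40, 0.55) = 0.55
(¬β ∨ γ) ∧ δ = min(a, b) on (0.55, 0.54) = 0.54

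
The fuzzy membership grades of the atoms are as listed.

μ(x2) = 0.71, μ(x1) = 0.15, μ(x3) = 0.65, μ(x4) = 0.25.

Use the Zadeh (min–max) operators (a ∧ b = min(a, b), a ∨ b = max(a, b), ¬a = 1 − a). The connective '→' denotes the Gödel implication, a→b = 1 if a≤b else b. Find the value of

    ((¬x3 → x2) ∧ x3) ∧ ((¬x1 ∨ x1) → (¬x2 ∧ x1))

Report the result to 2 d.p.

0.15

¬x3 = 1 − 0.65 = 0.35
¬x3 → x2  [Gödel: 1 if a≤b else b] with a=0.35, b=0.71 → 1.00
(¬x3 → x2) ∧ x3 = min(a, b) on (1.00, 0.65) = 0.65
¬x1 = 1 − 0.15 = 0.85
¬x1 ∨ x1 = max(a, b) on (0.85, 0.15) = 0.85
¬x2 = 1 − 0.71 = 0.29
¬x2 ∧ x1 = min(a, b) on (0.29, 0.15) = 0.15
(¬x1 ∨ x1) → (¬x2 ∧ x1)  [Gödel: 1 if a≤b else b] with a=0.85, b=0.15 → 0.15
((¬x3 → x2) ∧ x3) ∧ ((¬x1 ∨ x1) → (¬x2 ∧ x1)) = min(a, b) on (0.65, 0.15) = 0.15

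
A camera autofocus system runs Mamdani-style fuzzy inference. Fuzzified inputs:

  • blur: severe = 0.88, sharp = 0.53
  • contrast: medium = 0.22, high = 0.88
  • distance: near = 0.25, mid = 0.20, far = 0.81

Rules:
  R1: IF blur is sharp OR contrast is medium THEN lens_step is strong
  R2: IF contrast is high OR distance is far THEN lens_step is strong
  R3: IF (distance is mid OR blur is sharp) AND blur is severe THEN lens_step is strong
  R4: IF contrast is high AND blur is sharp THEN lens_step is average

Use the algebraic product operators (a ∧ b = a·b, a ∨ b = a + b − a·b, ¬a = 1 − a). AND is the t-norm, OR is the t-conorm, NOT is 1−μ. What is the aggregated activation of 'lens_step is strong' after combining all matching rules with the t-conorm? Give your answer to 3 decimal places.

0.996

R1: sharp=0.53, medium=0.22; OR[a + b − a·b] → w = 0.6334
R2: high=0.88, far=0.81; OR[a + b − a·b] → w = 0.9772
R3: (mid=0.20 OR sharp=0.53) = 0.6240; AND[a·b] with severe=0.88 → w = 0.5491
R4: high=0.88, sharp=0.53; AND[a·b] → w = 0.4664
Rules with consequent 'strong': {R1, R2, R3} → strengths 0.6334, 0.9772, 0.5491
Aggregate via t-conorm [a + b − a·b]: 0.9962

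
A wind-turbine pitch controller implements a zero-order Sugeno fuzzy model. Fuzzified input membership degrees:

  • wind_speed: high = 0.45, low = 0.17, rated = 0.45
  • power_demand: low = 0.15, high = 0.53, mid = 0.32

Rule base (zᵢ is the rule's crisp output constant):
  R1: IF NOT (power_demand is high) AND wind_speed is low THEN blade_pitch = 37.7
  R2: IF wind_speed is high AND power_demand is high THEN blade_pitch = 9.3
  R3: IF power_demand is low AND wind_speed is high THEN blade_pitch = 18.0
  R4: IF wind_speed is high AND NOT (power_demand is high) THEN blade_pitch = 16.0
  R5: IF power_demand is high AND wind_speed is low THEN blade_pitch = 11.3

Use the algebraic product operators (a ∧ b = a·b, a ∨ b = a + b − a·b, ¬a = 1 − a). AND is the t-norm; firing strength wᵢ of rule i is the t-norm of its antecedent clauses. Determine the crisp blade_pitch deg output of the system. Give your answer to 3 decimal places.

15.778

R1 (z=37.7): ¬high=1−0.53=0.47, low=0.17; AND[a·b] → w = 0.0799
R2 (z=9.3): high=0.45, high=0.53; AND[a·b] → w = 0.2385
R3 (z=18.0): low=0.15, high=0.45; AND[a·b] → w = 0.0675
R4 (z=16.0): high=0.45, ¬high=1−0.53=0.47; AND[a·b] → w = 0.2115
R5 (z=11.3): high=0.53, low=0.17; AND[a·b] → w = 0.0901
Weighted average = (0.0799·37.7 + 0.2385·9.3 + 0.0675·18.0 + 0.2115·16.0 + 0.0901·11.3) / (0.0799 + 0.2385 + 0.0675 + 0.2115 + 0.0901)
  = 10.8474 / 0.6875 = 15.778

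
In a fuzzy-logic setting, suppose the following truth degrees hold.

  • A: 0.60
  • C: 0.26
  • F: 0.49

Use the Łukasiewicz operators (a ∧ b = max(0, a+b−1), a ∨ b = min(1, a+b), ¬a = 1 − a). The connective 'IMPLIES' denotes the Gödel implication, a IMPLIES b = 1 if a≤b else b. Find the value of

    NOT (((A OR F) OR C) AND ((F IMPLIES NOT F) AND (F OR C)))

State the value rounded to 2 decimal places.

0.25

A OR F = min(1, a+b) on (0.60, 0.49) = 1.00
(A OR F) OR C = min(1, a+b) on (1.00, 0.26) = 1.00
NOT F = 1 − 0.49 = 0.51
F IMPLIES NOT F  [Gödel: 1 if a≤b else b] with a=0.49, b=0.51 → 1.00
F OR C = min(1, a+b) on (0.49, 0.26) = 0.75
(F IMPLIES NOT F) AND (F OR C) = max(0, a+b−1) on (1.00, 0.75) = 0.75
((A OR F) OR C) AND ((F IMPLIES NOT F) AND (F OR C)) = max(0, a+b−1) on (1.00, 0.75) = 0.75
NOT (((A OR F) OR C) AND ((F IMPLIES NOT F) AND (F OR C))) = 1 − 0.75 = 0.25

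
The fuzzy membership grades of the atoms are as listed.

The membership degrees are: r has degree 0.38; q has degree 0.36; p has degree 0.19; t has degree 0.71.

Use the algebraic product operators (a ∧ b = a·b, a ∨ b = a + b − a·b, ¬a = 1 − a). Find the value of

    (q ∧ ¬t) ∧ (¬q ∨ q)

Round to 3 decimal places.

0.080

¬t = 1 − 0.7100 = 0.2900
q ∧ ¬t = a·b on (0.3600, 0.2900) = 0.1044
¬q = 1 − 0.3600 = 0.6400
¬q ∨ q = a + b − a·b on (0.6400, 0.3600) = 0.7696
(q ∧ ¬t) ∧ (¬q ∨ q) = a·b on (0.1044, 0.7696) = 0.0803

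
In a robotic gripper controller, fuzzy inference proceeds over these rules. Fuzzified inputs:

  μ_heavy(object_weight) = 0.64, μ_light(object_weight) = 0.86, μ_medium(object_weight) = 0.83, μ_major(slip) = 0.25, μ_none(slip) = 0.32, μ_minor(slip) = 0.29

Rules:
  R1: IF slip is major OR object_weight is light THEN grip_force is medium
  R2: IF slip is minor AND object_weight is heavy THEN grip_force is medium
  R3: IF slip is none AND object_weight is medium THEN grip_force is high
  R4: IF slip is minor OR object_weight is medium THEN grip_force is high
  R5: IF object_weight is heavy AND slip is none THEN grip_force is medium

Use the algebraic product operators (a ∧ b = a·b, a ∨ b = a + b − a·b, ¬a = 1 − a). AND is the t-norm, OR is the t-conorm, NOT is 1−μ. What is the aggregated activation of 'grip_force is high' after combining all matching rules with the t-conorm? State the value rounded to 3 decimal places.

R1: major=0.25, light=0.86; OR[a + b − a·b] → w = 0.8950
R2: minor=0.29, heavy=0.64; AND[a·b] → w = 0.1856
R3: none=0.32, medium=0.83; AND[a·b] → w = 0.2656
R4: minor=0.29, medium=0.83; OR[a + b − a·b] → w = 0.8793
R5: heavy=0.64, none=0.32; AND[a·b] → w = 0.2048
Rules with consequent 'high': {R3, R4} → strengths 0.2656, 0.8793
Aggregate via t-conorm [a + b − a·b]: 0.9114

0.911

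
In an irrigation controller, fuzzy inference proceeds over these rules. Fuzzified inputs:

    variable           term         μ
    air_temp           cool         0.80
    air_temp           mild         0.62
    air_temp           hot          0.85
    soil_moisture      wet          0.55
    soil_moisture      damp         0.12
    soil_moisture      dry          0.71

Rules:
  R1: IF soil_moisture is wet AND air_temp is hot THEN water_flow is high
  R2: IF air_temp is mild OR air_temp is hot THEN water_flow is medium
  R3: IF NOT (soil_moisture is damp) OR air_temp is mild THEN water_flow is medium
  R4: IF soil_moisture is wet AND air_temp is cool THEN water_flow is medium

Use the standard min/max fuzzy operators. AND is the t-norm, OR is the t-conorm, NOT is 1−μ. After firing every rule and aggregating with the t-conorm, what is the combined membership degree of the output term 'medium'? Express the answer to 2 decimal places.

R1: wet=0.55, hot=0.85; AND[min(a, b)] → w = 0.55
R2: mild=0.62, hot=0.85; OR[max(a, b)] → w = 0.85
R3: ¬damp=1−0.12=0.88, mild=0.62; OR[max(a, b)] → w = 0.88
R4: wet=0.55, cool=0.80; AND[min(a, b)] → w = 0.55
Rules with consequent 'medium': {R2, R3, R4} → strengths 0.85, 0.88, 0.55
Aggregate via t-conorm [max(a, b)]: 0.88

0.88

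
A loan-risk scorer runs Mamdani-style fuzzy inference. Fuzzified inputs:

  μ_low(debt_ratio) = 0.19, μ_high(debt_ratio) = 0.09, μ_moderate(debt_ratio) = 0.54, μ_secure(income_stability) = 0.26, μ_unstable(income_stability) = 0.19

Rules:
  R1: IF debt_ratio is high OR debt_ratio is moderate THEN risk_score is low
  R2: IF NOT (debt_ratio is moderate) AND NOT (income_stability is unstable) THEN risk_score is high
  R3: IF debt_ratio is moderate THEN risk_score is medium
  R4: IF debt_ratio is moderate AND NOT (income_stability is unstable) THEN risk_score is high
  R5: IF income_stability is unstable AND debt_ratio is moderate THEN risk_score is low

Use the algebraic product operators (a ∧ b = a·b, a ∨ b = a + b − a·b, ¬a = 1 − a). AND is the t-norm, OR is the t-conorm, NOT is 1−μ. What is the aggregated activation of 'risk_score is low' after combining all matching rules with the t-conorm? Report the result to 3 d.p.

0.624

R1: high=0.09, moderate=0.54; OR[a + b − a·b] → w = 0.5814
R2: ¬moderate=1−0.54=0.46, ¬unstable=1−0.19=0.81; AND[a·b] → w = 0.3726
R3: moderate=0.54 → w = 0.5400
R4: moderate=0.54, ¬unstable=1−0.19=0.81; AND[a·b] → w = 0.4374
R5: unstable=0.19, moderate=0.54; AND[a·b] → w = 0.1026
Rules with consequent 'low': {R1, R5} → strengths 0.5814, 0.1026
Aggregate via t-conorm [a + b − a·b]: 0.6243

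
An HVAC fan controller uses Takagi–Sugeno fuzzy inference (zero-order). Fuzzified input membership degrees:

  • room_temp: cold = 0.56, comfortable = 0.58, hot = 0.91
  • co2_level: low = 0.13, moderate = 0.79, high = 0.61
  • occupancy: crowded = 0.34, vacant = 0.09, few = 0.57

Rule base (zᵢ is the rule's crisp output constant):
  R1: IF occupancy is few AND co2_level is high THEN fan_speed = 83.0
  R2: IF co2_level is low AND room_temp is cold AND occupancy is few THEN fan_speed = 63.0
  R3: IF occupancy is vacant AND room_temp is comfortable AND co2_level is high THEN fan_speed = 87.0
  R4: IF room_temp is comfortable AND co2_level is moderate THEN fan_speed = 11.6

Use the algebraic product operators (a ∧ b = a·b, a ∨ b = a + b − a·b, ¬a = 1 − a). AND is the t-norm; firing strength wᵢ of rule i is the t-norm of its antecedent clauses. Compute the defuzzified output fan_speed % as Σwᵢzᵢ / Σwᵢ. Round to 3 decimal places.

44.992

R1 (z=83.0): few=0.57, high=0.61; AND[a·b] → w = 0.3477
R2 (z=63.0): low=0.13, cold=0.56, few=0.57; AND[a·b] → w = 0.0415
R3 (z=87.0): vacant=0.09, comfortable=0.58, high=0.61; AND[a·b] → w = 0.0318
R4 (z=11.6): comfortable=0.58, moderate=0.79; AND[a·b] → w = 0.4582
Weighted average = (0.3477·83.0 + 0.0415·63.0 + 0.0318·87.0 + 0.4582·11.6) / (0.3477 + 0.0415 + 0.0318 + 0.4582)
  = 39.5587 / 0.8792 = 44.992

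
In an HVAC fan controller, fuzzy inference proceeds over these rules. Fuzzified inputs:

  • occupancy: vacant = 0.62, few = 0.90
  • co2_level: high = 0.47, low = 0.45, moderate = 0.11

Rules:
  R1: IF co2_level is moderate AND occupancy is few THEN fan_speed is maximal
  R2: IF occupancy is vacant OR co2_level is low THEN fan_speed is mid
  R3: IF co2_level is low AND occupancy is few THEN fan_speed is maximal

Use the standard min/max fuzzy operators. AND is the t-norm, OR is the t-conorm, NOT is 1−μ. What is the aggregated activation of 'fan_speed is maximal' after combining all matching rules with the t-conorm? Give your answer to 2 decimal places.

0.45

R1: moderate=0.11, few=0.90; AND[min(a, b)] → w = 0.11
R2: vacant=0.62, low=0.45; OR[max(a, b)] → w = 0.62
R3: low=0.45, few=0.90; AND[min(a, b)] → w = 0.45
Rules with consequent 'maximal': {R1, R3} → strengths 0.11, 0.45
Aggregate via t-conorm [max(a, b)]: 0.45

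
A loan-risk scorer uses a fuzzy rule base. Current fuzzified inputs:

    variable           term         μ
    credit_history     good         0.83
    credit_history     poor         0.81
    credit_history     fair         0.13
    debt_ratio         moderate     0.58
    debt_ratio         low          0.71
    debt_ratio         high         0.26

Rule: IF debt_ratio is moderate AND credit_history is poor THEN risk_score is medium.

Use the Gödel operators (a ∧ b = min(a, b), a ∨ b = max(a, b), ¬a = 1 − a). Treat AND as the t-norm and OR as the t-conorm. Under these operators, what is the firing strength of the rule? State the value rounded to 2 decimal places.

firing strength: moderate=0.58, poor=0.81; AND[min(a, b)] → w = 0.58

0.58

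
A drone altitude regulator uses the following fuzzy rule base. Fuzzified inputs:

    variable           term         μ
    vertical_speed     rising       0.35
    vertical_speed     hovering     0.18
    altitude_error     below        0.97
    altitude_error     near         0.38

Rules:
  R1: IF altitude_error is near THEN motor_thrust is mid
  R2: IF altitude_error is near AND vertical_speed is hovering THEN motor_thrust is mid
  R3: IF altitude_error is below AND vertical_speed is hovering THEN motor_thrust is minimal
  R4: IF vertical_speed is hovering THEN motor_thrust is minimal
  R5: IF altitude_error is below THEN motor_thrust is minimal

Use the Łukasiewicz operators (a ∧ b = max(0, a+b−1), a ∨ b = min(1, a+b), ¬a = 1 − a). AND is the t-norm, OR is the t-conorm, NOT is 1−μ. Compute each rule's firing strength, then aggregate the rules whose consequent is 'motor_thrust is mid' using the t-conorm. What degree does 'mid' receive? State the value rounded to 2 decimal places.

R1: near=0.38 → w = 0.38
R2: near=0.38, hovering=0.18; AND[max(0, a+b−1)] → w = 0.00
R3: below=0.97, hovering=0.18; AND[max(0, a+b−1)] → w = 0.15
R4: hovering=0.18 → w = 0.18
R5: below=0.97 → w = 0.97
Rules with consequent 'mid': {R1, R2} → strengths 0.38, 0.00
Aggregate via t-conorm [min(1, a+b)]: 0.38

0.38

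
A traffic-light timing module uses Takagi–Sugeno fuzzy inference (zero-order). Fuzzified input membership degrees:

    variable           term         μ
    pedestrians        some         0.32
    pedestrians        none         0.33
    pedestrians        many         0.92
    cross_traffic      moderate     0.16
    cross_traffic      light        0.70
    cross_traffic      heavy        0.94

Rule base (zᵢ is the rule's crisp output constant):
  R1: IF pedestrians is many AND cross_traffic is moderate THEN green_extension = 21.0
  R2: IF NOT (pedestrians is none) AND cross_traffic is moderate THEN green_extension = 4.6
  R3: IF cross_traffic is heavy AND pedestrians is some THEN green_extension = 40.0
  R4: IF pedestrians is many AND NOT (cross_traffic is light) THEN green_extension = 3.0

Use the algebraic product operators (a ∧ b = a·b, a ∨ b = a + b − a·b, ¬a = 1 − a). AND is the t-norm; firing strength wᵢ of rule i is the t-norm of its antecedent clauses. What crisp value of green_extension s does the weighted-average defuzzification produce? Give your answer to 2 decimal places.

19.78

R1 (z=21.0): many=0.92, moderate=0.16; AND[a·b] → w = 0.1472
R2 (z=4.6): ¬none=1−0.33=0.67, moderate=0.16; AND[a·b] → w = 0.1072
R3 (z=40.0): heavy=0.94, some=0.32; AND[a·b] → w = 0.3008
R4 (z=3.0): many=0.92, ¬light=1−0.70=0.30; AND[a·b] → w = 0.2760
Weighted average = (0.1472·21.0 + 0.1072·4.6 + 0.3008·40.0 + 0.2760·3.0) / (0.1472 + 0.1072 + 0.3008 + 0.2760)
  = 16.4443 / 0.8312 = 19.78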